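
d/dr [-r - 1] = -1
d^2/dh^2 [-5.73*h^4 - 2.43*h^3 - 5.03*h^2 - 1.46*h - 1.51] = -68.76*h^2 - 14.58*h - 10.06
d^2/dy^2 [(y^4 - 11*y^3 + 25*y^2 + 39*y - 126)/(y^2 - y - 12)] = 2*(y^6 - 3*y^5 - 33*y^4 + 17*y^3 + 990*y^2 - 2970*y + 1494)/(y^6 - 3*y^5 - 33*y^4 + 71*y^3 + 396*y^2 - 432*y - 1728)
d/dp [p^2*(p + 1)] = p*(3*p + 2)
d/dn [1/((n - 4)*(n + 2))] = 2*(1 - n)/(n^4 - 4*n^3 - 12*n^2 + 32*n + 64)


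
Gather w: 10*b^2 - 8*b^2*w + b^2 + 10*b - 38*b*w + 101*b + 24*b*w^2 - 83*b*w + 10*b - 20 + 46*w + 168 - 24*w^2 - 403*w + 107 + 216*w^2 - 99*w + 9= 11*b^2 + 121*b + w^2*(24*b + 192) + w*(-8*b^2 - 121*b - 456) + 264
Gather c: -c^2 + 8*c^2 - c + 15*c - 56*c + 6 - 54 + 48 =7*c^2 - 42*c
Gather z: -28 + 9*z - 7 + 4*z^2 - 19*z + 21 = 4*z^2 - 10*z - 14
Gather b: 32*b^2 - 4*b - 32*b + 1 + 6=32*b^2 - 36*b + 7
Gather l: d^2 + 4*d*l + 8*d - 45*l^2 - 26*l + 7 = d^2 + 8*d - 45*l^2 + l*(4*d - 26) + 7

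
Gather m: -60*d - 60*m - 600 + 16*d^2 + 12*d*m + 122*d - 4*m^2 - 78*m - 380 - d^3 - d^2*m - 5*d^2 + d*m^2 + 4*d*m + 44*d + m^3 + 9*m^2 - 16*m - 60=-d^3 + 11*d^2 + 106*d + m^3 + m^2*(d + 5) + m*(-d^2 + 16*d - 154) - 1040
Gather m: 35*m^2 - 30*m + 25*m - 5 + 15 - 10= 35*m^2 - 5*m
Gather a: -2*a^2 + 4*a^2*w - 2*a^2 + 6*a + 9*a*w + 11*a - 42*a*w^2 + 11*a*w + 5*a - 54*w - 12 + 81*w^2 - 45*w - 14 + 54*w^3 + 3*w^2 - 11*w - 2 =a^2*(4*w - 4) + a*(-42*w^2 + 20*w + 22) + 54*w^3 + 84*w^2 - 110*w - 28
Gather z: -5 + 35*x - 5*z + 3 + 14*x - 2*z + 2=49*x - 7*z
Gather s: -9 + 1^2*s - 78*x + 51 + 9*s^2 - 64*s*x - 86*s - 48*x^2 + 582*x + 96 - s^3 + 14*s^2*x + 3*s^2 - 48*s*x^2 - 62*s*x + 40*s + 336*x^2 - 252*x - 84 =-s^3 + s^2*(14*x + 12) + s*(-48*x^2 - 126*x - 45) + 288*x^2 + 252*x + 54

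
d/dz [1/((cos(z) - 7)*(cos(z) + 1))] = 2*(cos(z) - 3)*sin(z)/((cos(z) - 7)^2*(cos(z) + 1)^2)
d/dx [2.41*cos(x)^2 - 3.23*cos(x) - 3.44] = (3.23 - 4.82*cos(x))*sin(x)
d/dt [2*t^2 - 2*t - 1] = 4*t - 2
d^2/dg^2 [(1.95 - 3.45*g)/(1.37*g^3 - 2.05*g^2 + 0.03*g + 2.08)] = (-38.85183*g^5 + 102.05541*g^4 - 116.33886*g^3 + 167.62356*g^2 - 122.32467*g + 17.06367)/(2.571353*g^9 - 11.542935*g^8 + 17.441196*g^7 + 2.59120100000001*g^6 - 34.668156*g^5 + 26.730993*g^4 + 17.014011*g^3 - 26.601744*g^2 + 0.389376*g + 8.998912)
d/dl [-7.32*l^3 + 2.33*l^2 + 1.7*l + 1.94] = -21.96*l^2 + 4.66*l + 1.7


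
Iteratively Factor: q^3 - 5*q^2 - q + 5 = (q + 1)*(q^2 - 6*q + 5) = (q - 5)*(q + 1)*(q - 1)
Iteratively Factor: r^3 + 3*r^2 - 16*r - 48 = (r + 4)*(r^2 - r - 12) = (r - 4)*(r + 4)*(r + 3)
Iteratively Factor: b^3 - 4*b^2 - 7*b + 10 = (b - 5)*(b^2 + b - 2) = (b - 5)*(b + 2)*(b - 1)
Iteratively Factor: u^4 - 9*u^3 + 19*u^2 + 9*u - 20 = (u - 1)*(u^3 - 8*u^2 + 11*u + 20) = (u - 5)*(u - 1)*(u^2 - 3*u - 4) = (u - 5)*(u - 1)*(u + 1)*(u - 4)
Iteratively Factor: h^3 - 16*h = (h + 4)*(h^2 - 4*h) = h*(h + 4)*(h - 4)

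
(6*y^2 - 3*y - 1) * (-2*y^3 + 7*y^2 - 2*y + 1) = -12*y^5 + 48*y^4 - 31*y^3 + 5*y^2 - y - 1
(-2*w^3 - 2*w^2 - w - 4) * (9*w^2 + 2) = -18*w^5 - 18*w^4 - 13*w^3 - 40*w^2 - 2*w - 8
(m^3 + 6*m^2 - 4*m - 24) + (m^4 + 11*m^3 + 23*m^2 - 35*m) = m^4 + 12*m^3 + 29*m^2 - 39*m - 24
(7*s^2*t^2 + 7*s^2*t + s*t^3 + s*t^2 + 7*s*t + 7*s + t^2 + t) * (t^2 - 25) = 7*s^2*t^4 + 7*s^2*t^3 - 175*s^2*t^2 - 175*s^2*t + s*t^5 + s*t^4 - 18*s*t^3 - 18*s*t^2 - 175*s*t - 175*s + t^4 + t^3 - 25*t^2 - 25*t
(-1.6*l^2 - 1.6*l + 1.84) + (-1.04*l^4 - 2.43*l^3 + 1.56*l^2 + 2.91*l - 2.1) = -1.04*l^4 - 2.43*l^3 - 0.04*l^2 + 1.31*l - 0.26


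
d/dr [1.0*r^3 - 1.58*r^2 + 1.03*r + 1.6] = 3.0*r^2 - 3.16*r + 1.03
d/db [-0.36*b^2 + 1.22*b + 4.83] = 1.22 - 0.72*b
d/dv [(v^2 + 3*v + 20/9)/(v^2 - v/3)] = 10*(-9*v^2 - 12*v + 2)/(3*v^2*(9*v^2 - 6*v + 1))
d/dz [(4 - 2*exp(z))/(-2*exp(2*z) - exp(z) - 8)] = 2*(-(exp(z) - 2)*(4*exp(z) + 1) + 2*exp(2*z) + exp(z) + 8)*exp(z)/(2*exp(2*z) + exp(z) + 8)^2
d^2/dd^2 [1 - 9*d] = 0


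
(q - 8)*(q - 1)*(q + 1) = q^3 - 8*q^2 - q + 8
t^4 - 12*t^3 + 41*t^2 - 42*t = t*(t - 7)*(t - 3)*(t - 2)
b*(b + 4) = b^2 + 4*b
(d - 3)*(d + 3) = d^2 - 9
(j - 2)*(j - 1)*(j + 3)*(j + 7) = j^4 + 7*j^3 - 7*j^2 - 43*j + 42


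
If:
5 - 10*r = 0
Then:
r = 1/2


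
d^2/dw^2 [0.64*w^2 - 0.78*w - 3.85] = 1.28000000000000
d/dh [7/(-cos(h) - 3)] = -7*sin(h)/(cos(h) + 3)^2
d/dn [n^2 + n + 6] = 2*n + 1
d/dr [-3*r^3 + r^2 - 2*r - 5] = -9*r^2 + 2*r - 2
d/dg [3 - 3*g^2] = -6*g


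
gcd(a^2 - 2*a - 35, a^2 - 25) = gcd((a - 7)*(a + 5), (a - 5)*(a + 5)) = a + 5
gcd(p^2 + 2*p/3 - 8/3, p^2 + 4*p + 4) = p + 2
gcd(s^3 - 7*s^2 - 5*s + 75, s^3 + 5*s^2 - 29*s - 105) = s^2 - 2*s - 15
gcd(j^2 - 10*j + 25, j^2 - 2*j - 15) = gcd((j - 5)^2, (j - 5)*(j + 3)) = j - 5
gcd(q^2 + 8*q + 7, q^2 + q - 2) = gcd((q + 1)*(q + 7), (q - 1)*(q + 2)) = 1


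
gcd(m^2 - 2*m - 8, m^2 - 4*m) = m - 4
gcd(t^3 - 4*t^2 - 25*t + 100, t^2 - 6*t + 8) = t - 4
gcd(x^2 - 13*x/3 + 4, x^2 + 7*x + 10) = 1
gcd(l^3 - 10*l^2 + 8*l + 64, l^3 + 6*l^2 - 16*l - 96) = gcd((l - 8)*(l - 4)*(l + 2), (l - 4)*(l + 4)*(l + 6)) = l - 4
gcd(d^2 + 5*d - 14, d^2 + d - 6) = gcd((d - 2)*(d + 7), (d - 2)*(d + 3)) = d - 2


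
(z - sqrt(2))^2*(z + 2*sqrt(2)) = z^3 - 6*z + 4*sqrt(2)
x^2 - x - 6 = (x - 3)*(x + 2)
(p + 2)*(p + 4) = p^2 + 6*p + 8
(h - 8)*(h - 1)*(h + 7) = h^3 - 2*h^2 - 55*h + 56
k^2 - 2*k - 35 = (k - 7)*(k + 5)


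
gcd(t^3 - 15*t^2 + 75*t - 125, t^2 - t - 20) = t - 5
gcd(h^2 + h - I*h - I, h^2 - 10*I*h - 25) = 1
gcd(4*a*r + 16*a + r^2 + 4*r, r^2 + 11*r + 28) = r + 4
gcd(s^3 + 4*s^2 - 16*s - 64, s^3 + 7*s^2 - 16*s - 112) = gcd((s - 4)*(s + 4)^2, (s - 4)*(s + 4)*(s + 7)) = s^2 - 16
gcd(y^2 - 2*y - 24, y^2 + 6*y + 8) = y + 4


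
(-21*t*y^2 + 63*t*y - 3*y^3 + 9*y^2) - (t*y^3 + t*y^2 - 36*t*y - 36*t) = -t*y^3 - 22*t*y^2 + 99*t*y + 36*t - 3*y^3 + 9*y^2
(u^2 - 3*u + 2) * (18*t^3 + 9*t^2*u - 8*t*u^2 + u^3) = 18*t^3*u^2 - 54*t^3*u + 36*t^3 + 9*t^2*u^3 - 27*t^2*u^2 + 18*t^2*u - 8*t*u^4 + 24*t*u^3 - 16*t*u^2 + u^5 - 3*u^4 + 2*u^3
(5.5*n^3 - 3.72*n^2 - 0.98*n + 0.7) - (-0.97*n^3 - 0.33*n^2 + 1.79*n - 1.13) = 6.47*n^3 - 3.39*n^2 - 2.77*n + 1.83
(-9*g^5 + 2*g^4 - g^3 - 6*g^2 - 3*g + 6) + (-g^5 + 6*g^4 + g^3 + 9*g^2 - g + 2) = -10*g^5 + 8*g^4 + 3*g^2 - 4*g + 8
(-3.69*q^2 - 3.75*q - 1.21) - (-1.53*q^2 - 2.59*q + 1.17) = -2.16*q^2 - 1.16*q - 2.38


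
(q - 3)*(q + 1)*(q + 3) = q^3 + q^2 - 9*q - 9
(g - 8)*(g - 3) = g^2 - 11*g + 24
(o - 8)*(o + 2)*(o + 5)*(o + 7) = o^4 + 6*o^3 - 53*o^2 - 402*o - 560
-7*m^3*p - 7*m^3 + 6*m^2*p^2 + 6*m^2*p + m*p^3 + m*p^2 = (-m + p)*(7*m + p)*(m*p + m)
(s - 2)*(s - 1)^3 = s^4 - 5*s^3 + 9*s^2 - 7*s + 2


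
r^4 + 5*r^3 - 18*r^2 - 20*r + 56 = (r - 2)^2*(r + 2)*(r + 7)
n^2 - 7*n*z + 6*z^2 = (n - 6*z)*(n - z)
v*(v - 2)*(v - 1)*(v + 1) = v^4 - 2*v^3 - v^2 + 2*v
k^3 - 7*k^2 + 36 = (k - 6)*(k - 3)*(k + 2)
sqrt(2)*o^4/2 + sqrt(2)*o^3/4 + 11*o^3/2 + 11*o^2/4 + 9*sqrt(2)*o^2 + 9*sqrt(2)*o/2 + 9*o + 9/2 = (o + 1/2)*(o + 3*sqrt(2)/2)*(o + 3*sqrt(2))*(sqrt(2)*o/2 + 1)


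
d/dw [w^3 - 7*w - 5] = 3*w^2 - 7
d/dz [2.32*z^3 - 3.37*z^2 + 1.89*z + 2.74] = 6.96*z^2 - 6.74*z + 1.89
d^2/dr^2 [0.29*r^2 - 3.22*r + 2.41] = 0.580000000000000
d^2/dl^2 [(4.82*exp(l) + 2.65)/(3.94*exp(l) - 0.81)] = (-2.8421709430404e-14*exp(2*l) + 56.520088*exp(l) + 11.619612)*exp(l)/(61.162984*exp(3*l) - 37.722348*exp(2*l) + 7.755102*exp(l) - 0.531441)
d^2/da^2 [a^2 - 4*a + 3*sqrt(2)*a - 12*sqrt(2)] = 2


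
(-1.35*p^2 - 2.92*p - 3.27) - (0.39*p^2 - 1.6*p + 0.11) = -1.74*p^2 - 1.32*p - 3.38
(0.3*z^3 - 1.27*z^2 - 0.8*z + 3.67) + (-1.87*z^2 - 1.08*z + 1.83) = 0.3*z^3 - 3.14*z^2 - 1.88*z + 5.5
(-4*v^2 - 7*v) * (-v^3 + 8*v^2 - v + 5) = 4*v^5 - 25*v^4 - 52*v^3 - 13*v^2 - 35*v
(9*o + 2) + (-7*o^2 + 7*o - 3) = -7*o^2 + 16*o - 1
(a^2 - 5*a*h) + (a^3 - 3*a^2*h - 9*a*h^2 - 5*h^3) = a^3 - 3*a^2*h + a^2 - 9*a*h^2 - 5*a*h - 5*h^3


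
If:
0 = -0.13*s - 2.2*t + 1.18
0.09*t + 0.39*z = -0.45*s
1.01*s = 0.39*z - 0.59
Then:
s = -0.44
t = 0.56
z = 0.38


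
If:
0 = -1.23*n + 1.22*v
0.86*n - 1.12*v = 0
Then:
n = 0.00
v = 0.00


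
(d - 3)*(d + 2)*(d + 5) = d^3 + 4*d^2 - 11*d - 30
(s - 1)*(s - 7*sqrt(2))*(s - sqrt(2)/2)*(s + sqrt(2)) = s^4 - 13*sqrt(2)*s^3/2 - s^3 - 8*s^2 + 13*sqrt(2)*s^2/2 + 8*s + 7*sqrt(2)*s - 7*sqrt(2)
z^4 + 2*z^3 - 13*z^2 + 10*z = z*(z - 2)*(z - 1)*(z + 5)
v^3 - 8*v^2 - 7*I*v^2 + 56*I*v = v*(v - 8)*(v - 7*I)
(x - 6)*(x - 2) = x^2 - 8*x + 12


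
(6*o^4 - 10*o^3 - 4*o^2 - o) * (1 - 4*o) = -24*o^5 + 46*o^4 + 6*o^3 - o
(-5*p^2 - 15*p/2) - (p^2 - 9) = -6*p^2 - 15*p/2 + 9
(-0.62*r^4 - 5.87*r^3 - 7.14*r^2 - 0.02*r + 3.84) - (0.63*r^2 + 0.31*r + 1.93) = -0.62*r^4 - 5.87*r^3 - 7.77*r^2 - 0.33*r + 1.91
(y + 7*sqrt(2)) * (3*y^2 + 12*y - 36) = 3*y^3 + 12*y^2 + 21*sqrt(2)*y^2 - 36*y + 84*sqrt(2)*y - 252*sqrt(2)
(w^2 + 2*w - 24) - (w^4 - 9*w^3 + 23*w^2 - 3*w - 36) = -w^4 + 9*w^3 - 22*w^2 + 5*w + 12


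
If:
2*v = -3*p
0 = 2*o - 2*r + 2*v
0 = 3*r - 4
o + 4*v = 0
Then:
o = 16/9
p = 8/27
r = 4/3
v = -4/9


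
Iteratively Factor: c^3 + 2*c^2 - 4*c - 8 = (c + 2)*(c^2 - 4) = (c + 2)^2*(c - 2)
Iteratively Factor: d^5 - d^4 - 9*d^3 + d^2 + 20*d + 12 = (d + 1)*(d^4 - 2*d^3 - 7*d^2 + 8*d + 12) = (d + 1)^2*(d^3 - 3*d^2 - 4*d + 12) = (d - 2)*(d + 1)^2*(d^2 - d - 6) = (d - 3)*(d - 2)*(d + 1)^2*(d + 2)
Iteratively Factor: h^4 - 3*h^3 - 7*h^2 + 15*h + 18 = (h + 1)*(h^3 - 4*h^2 - 3*h + 18) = (h - 3)*(h + 1)*(h^2 - h - 6) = (h - 3)^2*(h + 1)*(h + 2)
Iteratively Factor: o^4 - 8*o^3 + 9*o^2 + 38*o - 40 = (o - 5)*(o^3 - 3*o^2 - 6*o + 8) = (o - 5)*(o - 4)*(o^2 + o - 2) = (o - 5)*(o - 4)*(o + 2)*(o - 1)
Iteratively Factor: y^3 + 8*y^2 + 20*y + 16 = (y + 4)*(y^2 + 4*y + 4) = (y + 2)*(y + 4)*(y + 2)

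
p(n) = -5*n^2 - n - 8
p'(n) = -10*n - 1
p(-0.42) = -8.46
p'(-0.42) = 3.20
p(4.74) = -125.08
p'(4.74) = -48.40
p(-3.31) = -59.47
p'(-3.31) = 32.10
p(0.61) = -10.47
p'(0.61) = -7.10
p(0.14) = -8.24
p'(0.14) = -2.40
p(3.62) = -77.14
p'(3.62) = -37.20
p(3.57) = -75.29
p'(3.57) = -36.70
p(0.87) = -12.65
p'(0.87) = -9.70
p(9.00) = -422.00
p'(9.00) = -91.00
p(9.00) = -422.00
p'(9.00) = -91.00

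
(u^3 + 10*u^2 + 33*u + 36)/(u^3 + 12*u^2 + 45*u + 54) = (u + 4)/(u + 6)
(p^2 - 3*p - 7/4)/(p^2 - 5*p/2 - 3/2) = (p - 7/2)/(p - 3)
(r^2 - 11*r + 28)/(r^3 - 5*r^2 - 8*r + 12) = (r^2 - 11*r + 28)/(r^3 - 5*r^2 - 8*r + 12)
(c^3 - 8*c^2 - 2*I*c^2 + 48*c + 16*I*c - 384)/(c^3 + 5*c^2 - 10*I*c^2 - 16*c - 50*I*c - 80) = (c^2 + c*(-8 + 6*I) - 48*I)/(c^2 + c*(5 - 2*I) - 10*I)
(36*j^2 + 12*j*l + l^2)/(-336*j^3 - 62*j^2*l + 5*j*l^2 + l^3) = (-6*j - l)/(56*j^2 + j*l - l^2)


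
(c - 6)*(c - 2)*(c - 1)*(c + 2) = c^4 - 7*c^3 + 2*c^2 + 28*c - 24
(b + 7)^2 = b^2 + 14*b + 49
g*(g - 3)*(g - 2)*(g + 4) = g^4 - g^3 - 14*g^2 + 24*g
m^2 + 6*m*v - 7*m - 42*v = (m - 7)*(m + 6*v)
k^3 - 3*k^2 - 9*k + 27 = (k - 3)^2*(k + 3)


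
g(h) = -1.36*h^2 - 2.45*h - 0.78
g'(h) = -2.72*h - 2.45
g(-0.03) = -0.71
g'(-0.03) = -2.37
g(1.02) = -4.69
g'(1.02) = -5.22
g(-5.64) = -30.22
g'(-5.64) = 12.89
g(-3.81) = -11.19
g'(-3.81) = 7.91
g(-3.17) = -6.68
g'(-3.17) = 6.17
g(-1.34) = 0.06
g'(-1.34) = 1.19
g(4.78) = -43.56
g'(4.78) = -15.45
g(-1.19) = 0.21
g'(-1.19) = 0.79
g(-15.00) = -270.03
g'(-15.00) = 38.35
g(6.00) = -64.44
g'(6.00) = -18.77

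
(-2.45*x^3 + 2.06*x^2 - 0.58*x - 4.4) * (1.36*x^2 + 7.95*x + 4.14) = -3.332*x^5 - 16.6759*x^4 + 5.4452*x^3 - 2.0666*x^2 - 37.3812*x - 18.216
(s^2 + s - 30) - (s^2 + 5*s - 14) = -4*s - 16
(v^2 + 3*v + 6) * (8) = 8*v^2 + 24*v + 48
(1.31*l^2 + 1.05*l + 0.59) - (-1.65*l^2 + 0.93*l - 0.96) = 2.96*l^2 + 0.12*l + 1.55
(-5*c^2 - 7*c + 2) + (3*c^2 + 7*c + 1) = 3 - 2*c^2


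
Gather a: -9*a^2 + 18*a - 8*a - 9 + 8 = -9*a^2 + 10*a - 1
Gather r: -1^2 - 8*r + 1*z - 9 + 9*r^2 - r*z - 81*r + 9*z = 9*r^2 + r*(-z - 89) + 10*z - 10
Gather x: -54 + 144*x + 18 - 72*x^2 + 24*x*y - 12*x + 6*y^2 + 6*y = -72*x^2 + x*(24*y + 132) + 6*y^2 + 6*y - 36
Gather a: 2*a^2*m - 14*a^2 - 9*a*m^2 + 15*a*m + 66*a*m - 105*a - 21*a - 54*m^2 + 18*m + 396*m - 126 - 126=a^2*(2*m - 14) + a*(-9*m^2 + 81*m - 126) - 54*m^2 + 414*m - 252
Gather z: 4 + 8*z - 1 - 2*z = 6*z + 3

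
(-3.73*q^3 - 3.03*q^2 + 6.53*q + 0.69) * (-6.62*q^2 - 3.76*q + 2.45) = 24.6926*q^5 + 34.0834*q^4 - 40.9743*q^3 - 36.5441*q^2 + 13.4041*q + 1.6905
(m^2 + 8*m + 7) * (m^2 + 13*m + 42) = m^4 + 21*m^3 + 153*m^2 + 427*m + 294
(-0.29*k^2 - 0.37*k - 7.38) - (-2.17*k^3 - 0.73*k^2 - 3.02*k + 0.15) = 2.17*k^3 + 0.44*k^2 + 2.65*k - 7.53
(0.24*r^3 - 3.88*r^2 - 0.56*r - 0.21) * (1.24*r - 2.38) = 0.2976*r^4 - 5.3824*r^3 + 8.54*r^2 + 1.0724*r + 0.4998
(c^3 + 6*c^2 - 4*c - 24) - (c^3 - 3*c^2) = 9*c^2 - 4*c - 24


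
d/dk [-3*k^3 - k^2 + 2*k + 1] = -9*k^2 - 2*k + 2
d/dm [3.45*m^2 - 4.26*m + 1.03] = 6.9*m - 4.26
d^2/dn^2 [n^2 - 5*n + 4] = 2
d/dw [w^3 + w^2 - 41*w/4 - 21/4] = 3*w^2 + 2*w - 41/4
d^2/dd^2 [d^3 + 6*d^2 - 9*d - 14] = 6*d + 12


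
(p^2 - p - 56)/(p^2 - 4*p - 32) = (p + 7)/(p + 4)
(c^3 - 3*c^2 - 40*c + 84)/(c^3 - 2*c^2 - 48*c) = (c^2 - 9*c + 14)/(c*(c - 8))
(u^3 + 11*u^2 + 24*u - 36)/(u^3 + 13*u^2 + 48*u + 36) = (u - 1)/(u + 1)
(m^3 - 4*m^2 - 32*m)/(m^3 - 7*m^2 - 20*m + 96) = m/(m - 3)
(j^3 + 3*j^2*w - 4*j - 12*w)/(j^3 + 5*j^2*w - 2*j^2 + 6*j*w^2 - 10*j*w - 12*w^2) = (j + 2)/(j + 2*w)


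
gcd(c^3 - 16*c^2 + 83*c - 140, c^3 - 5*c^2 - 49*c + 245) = c^2 - 12*c + 35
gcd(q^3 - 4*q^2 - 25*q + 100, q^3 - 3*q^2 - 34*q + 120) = q^2 - 9*q + 20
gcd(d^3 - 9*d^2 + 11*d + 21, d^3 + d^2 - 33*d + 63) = d - 3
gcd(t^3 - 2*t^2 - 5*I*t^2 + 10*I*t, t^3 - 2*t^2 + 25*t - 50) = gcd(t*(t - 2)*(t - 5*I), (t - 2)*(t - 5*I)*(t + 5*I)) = t^2 + t*(-2 - 5*I) + 10*I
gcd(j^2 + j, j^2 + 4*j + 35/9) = 1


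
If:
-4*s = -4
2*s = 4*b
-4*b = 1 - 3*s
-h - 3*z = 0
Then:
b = 1/2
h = -3*z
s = 1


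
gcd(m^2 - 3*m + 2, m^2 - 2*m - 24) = 1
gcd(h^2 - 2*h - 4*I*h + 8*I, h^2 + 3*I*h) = 1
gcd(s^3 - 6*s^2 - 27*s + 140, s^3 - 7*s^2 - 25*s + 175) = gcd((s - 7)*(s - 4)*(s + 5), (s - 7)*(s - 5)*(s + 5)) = s^2 - 2*s - 35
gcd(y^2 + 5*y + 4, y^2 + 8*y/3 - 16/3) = y + 4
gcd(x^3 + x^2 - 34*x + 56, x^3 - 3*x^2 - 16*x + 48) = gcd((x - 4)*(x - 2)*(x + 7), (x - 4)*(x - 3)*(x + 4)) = x - 4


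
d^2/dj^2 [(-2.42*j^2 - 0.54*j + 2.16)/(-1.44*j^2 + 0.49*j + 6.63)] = (-7.105427357601e-15*j^4 + 5.654592*j^3 + 111.751488*j^2 + 40.077504*j + 166.961664)/(2.985984*j^6 - 3.048192*j^5 - 40.206672*j^4 + 27.951119*j^3 + 185.118219*j^2 - 64.616643*j - 291.434247)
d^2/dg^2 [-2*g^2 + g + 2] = -4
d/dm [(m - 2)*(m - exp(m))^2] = (m - exp(m))*(m + 2*(1 - exp(m))*(m - 2) - exp(m))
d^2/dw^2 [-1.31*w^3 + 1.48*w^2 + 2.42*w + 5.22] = 2.96 - 7.86*w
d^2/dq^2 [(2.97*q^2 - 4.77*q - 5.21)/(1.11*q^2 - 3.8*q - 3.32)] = (13.300686*q^3 + 27.1548180000001*q^2 + 26.384256*q - 3.034888)/(1.367631*q^6 - 14.04594*q^5 + 35.813484*q^4 + 29.15056*q^3 - 107.117808*q^2 - 125.65536*q - 36.594368)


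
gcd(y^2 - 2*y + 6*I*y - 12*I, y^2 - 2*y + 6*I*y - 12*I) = y^2 + y*(-2 + 6*I) - 12*I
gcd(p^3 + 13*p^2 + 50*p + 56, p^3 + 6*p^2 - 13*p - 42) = p^2 + 9*p + 14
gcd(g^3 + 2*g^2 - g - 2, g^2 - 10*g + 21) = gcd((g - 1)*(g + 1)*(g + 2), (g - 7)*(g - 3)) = 1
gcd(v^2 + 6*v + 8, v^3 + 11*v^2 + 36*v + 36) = v + 2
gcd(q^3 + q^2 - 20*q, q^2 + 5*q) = q^2 + 5*q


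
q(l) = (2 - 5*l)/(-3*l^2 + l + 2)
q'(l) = (2 - 5*l)*(6*l - 1)/(-3*l^2 + l + 2)^2 - 5/(-3*l^2 + l + 2)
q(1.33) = 2.35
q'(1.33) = -5.78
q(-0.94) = -4.21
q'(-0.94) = -14.44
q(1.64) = 1.40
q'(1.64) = -1.67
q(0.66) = -0.96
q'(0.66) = -5.80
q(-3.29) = -0.55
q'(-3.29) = -0.19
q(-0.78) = -9.75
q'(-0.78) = -83.23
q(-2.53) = -0.74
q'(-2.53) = -0.36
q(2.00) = 1.00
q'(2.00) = -0.75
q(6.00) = 0.28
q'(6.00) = -0.05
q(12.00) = 0.14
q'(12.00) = -0.01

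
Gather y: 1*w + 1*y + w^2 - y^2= w^2 + w - y^2 + y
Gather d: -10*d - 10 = -10*d - 10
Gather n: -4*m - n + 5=-4*m - n + 5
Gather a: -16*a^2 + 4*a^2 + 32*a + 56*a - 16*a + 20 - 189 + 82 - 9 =-12*a^2 + 72*a - 96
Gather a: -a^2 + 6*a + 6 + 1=-a^2 + 6*a + 7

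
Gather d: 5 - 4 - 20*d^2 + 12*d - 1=-20*d^2 + 12*d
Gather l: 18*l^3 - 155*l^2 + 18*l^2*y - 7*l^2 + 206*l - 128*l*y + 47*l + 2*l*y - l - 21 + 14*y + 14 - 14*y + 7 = 18*l^3 + l^2*(18*y - 162) + l*(252 - 126*y)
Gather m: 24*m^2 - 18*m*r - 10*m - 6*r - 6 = 24*m^2 + m*(-18*r - 10) - 6*r - 6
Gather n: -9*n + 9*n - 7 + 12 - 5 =0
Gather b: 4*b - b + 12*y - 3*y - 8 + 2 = 3*b + 9*y - 6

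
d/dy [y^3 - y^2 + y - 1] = 3*y^2 - 2*y + 1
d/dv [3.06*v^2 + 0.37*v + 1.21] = 6.12*v + 0.37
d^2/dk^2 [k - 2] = 0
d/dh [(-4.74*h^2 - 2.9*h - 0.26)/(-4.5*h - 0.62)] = (21.33*h^2 + 5.8776*h + 0.628)/(20.25*h^2 + 5.58*h + 0.3844)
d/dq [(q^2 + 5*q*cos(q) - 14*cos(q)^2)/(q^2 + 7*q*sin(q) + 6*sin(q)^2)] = ((q^2 + 7*q*sin(q) + 6*sin(q)^2)*(-5*q*sin(q) + 2*q + 14*sin(2*q) + 5*cos(q)) - (q^2 + 5*q*cos(q) - 14*cos(q)^2)*(7*q*cos(q) + 2*q + 7*sin(q) + 6*sin(2*q)))/((q + sin(q))^2*(q + 6*sin(q))^2)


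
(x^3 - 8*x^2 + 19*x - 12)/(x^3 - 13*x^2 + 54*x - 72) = (x - 1)/(x - 6)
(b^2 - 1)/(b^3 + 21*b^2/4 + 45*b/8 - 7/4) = 8*(b^2 - 1)/(8*b^3 + 42*b^2 + 45*b - 14)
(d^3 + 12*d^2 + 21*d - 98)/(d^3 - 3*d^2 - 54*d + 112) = (d + 7)/(d - 8)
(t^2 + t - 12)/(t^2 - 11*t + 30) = (t^2 + t - 12)/(t^2 - 11*t + 30)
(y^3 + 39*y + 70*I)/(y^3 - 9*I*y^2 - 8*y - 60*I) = (y^2 - 2*I*y + 35)/(y^2 - 11*I*y - 30)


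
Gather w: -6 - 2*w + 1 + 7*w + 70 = 5*w + 65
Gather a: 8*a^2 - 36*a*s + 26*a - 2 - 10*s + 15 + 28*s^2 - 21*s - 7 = 8*a^2 + a*(26 - 36*s) + 28*s^2 - 31*s + 6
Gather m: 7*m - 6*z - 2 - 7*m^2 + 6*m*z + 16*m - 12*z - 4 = -7*m^2 + m*(6*z + 23) - 18*z - 6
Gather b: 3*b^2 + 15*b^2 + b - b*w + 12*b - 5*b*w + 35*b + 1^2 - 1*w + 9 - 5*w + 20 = 18*b^2 + b*(48 - 6*w) - 6*w + 30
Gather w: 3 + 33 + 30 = 66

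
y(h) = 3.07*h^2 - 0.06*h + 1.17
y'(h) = 6.14*h - 0.06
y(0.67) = 2.51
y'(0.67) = 4.05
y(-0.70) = 2.72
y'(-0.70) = -4.36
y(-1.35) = 6.85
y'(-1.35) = -8.35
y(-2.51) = 20.66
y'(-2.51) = -15.47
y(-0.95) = 4.00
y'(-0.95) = -5.89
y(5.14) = 81.97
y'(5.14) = 31.50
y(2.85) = 25.94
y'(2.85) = 17.44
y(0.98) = 4.06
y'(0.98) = 5.96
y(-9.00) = 250.38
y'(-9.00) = -55.32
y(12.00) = 442.53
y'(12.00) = 73.62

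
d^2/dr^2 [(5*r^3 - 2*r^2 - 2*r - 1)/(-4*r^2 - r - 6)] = 2*(139*r^3 - 186*r^2 - 672*r + 37)/(64*r^6 + 48*r^5 + 300*r^4 + 145*r^3 + 450*r^2 + 108*r + 216)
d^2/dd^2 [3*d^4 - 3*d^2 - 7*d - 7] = 36*d^2 - 6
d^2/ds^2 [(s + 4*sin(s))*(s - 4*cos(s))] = 4*sqrt(2)*s*cos(s + pi/4) + 32*sin(2*s) + 8*sqrt(2)*sin(s + pi/4) + 2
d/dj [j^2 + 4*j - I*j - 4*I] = 2*j + 4 - I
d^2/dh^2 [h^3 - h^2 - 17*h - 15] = 6*h - 2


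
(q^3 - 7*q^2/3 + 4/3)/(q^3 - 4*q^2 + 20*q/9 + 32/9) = 3*(q - 1)/(3*q - 8)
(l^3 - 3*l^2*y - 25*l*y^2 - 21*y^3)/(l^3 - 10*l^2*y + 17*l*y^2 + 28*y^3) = (-l - 3*y)/(-l + 4*y)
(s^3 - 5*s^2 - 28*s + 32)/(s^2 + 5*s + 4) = (s^2 - 9*s + 8)/(s + 1)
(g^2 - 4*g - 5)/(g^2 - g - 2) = (g - 5)/(g - 2)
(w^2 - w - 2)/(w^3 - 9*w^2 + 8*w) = (w^2 - w - 2)/(w*(w^2 - 9*w + 8))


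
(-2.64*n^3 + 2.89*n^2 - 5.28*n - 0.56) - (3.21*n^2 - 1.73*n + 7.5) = -2.64*n^3 - 0.32*n^2 - 3.55*n - 8.06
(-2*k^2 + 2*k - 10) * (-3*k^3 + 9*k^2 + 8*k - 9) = 6*k^5 - 24*k^4 + 32*k^3 - 56*k^2 - 98*k + 90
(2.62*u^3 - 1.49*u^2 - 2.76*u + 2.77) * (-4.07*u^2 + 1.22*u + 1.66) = -10.6634*u^5 + 9.2607*u^4 + 13.7646*u^3 - 17.1145*u^2 - 1.2022*u + 4.5982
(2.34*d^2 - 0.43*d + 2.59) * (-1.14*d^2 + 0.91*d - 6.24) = -2.6676*d^4 + 2.6196*d^3 - 17.9455*d^2 + 5.0401*d - 16.1616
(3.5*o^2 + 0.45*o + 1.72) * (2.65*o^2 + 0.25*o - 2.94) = 9.275*o^4 + 2.0675*o^3 - 5.6195*o^2 - 0.893*o - 5.0568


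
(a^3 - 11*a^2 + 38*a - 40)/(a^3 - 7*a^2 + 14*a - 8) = (a - 5)/(a - 1)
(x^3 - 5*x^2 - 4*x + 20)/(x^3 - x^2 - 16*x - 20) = (x - 2)/(x + 2)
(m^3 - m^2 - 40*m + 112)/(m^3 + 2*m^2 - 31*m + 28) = (m - 4)/(m - 1)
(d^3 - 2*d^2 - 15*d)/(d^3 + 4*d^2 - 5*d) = (d^2 - 2*d - 15)/(d^2 + 4*d - 5)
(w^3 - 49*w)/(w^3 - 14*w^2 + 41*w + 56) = w*(w + 7)/(w^2 - 7*w - 8)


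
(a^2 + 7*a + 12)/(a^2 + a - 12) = (a + 3)/(a - 3)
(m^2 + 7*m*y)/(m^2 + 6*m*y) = (m + 7*y)/(m + 6*y)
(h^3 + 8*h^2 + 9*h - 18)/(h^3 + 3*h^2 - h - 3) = (h + 6)/(h + 1)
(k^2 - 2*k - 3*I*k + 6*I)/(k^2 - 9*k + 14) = (k - 3*I)/(k - 7)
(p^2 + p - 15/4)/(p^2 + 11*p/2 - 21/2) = (p + 5/2)/(p + 7)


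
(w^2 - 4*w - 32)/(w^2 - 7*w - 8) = (w + 4)/(w + 1)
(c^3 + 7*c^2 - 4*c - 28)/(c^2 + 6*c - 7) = (c^2 - 4)/(c - 1)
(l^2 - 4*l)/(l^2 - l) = (l - 4)/(l - 1)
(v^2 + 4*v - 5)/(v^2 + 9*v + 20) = (v - 1)/(v + 4)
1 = 1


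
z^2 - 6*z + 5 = (z - 5)*(z - 1)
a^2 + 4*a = a*(a + 4)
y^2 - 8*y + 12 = (y - 6)*(y - 2)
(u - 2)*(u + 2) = u^2 - 4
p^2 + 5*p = p*(p + 5)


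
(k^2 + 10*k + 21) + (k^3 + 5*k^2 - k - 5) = k^3 + 6*k^2 + 9*k + 16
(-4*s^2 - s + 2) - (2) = -4*s^2 - s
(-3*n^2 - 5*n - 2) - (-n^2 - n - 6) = -2*n^2 - 4*n + 4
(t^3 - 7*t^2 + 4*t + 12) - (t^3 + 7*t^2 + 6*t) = -14*t^2 - 2*t + 12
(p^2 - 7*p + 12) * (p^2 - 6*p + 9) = p^4 - 13*p^3 + 63*p^2 - 135*p + 108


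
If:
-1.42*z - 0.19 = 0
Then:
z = -0.13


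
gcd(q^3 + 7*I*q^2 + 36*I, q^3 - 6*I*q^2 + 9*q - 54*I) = q + 3*I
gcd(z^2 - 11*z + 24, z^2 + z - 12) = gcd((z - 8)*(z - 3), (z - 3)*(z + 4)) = z - 3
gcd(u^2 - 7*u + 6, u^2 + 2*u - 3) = u - 1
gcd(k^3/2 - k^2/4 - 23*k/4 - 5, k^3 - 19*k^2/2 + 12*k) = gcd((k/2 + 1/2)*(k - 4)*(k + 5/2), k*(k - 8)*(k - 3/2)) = 1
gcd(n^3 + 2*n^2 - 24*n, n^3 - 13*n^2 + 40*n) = n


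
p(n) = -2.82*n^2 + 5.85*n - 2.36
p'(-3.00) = 22.77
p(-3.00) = -45.29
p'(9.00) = -44.91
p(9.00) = -178.13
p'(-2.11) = 17.75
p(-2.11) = -27.26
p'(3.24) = -12.42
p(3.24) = -13.01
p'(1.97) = -5.26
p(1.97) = -1.78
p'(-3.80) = 27.28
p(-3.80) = -65.31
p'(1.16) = -0.69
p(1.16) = 0.63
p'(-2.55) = 20.23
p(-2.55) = -35.61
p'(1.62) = -3.29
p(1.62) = -0.28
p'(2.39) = -7.63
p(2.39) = -4.49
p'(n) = 5.85 - 5.64*n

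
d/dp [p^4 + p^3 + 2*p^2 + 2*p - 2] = 4*p^3 + 3*p^2 + 4*p + 2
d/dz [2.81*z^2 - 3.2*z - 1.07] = 5.62*z - 3.2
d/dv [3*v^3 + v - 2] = 9*v^2 + 1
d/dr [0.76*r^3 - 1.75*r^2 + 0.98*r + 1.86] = 2.28*r^2 - 3.5*r + 0.98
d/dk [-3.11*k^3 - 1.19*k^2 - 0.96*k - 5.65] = -9.33*k^2 - 2.38*k - 0.96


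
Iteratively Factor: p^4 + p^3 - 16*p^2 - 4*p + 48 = (p + 2)*(p^3 - p^2 - 14*p + 24) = (p - 3)*(p + 2)*(p^2 + 2*p - 8) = (p - 3)*(p - 2)*(p + 2)*(p + 4)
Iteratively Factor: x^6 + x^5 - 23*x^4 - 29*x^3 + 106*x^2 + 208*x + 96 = (x + 2)*(x^5 - x^4 - 21*x^3 + 13*x^2 + 80*x + 48) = (x - 4)*(x + 2)*(x^4 + 3*x^3 - 9*x^2 - 23*x - 12) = (x - 4)*(x + 1)*(x + 2)*(x^3 + 2*x^2 - 11*x - 12) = (x - 4)*(x + 1)*(x + 2)*(x + 4)*(x^2 - 2*x - 3) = (x - 4)*(x - 3)*(x + 1)*(x + 2)*(x + 4)*(x + 1)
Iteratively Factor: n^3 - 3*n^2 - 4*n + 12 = (n - 3)*(n^2 - 4) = (n - 3)*(n + 2)*(n - 2)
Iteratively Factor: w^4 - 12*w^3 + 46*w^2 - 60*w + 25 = (w - 5)*(w^3 - 7*w^2 + 11*w - 5) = (w - 5)^2*(w^2 - 2*w + 1) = (w - 5)^2*(w - 1)*(w - 1)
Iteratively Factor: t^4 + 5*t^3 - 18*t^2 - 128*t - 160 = (t - 5)*(t^3 + 10*t^2 + 32*t + 32) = (t - 5)*(t + 4)*(t^2 + 6*t + 8) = (t - 5)*(t + 4)^2*(t + 2)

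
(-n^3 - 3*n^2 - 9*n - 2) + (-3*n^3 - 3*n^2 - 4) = -4*n^3 - 6*n^2 - 9*n - 6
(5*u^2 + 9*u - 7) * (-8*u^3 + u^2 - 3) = -40*u^5 - 67*u^4 + 65*u^3 - 22*u^2 - 27*u + 21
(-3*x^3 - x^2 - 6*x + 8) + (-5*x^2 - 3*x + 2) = -3*x^3 - 6*x^2 - 9*x + 10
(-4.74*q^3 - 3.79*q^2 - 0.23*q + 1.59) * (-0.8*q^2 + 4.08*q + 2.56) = 3.792*q^5 - 16.3072*q^4 - 27.4136*q^3 - 11.9128*q^2 + 5.8984*q + 4.0704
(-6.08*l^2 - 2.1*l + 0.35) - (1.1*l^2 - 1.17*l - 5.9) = -7.18*l^2 - 0.93*l + 6.25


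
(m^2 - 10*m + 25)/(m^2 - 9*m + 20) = (m - 5)/(m - 4)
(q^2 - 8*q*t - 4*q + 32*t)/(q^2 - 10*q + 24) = (q - 8*t)/(q - 6)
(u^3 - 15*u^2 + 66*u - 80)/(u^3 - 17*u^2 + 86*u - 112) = (u - 5)/(u - 7)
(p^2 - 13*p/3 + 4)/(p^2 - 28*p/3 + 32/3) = (p - 3)/(p - 8)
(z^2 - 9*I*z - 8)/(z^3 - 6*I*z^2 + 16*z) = (z - I)/(z*(z + 2*I))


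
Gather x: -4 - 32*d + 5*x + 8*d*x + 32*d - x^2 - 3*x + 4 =-x^2 + x*(8*d + 2)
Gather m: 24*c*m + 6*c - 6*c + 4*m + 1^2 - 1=m*(24*c + 4)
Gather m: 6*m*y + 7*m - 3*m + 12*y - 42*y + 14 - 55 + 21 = m*(6*y + 4) - 30*y - 20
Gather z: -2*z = -2*z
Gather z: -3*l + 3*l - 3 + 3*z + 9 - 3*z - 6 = 0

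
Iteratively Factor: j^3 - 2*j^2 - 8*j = (j + 2)*(j^2 - 4*j) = j*(j + 2)*(j - 4)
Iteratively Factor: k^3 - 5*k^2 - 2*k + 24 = (k - 3)*(k^2 - 2*k - 8) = (k - 3)*(k + 2)*(k - 4)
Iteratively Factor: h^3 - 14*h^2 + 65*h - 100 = (h - 4)*(h^2 - 10*h + 25) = (h - 5)*(h - 4)*(h - 5)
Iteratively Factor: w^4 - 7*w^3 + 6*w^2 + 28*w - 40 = (w - 2)*(w^3 - 5*w^2 - 4*w + 20) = (w - 2)*(w + 2)*(w^2 - 7*w + 10) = (w - 2)^2*(w + 2)*(w - 5)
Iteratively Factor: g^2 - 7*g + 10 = (g - 5)*(g - 2)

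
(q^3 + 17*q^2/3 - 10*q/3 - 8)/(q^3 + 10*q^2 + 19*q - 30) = (3*q^2 - q - 4)/(3*(q^2 + 4*q - 5))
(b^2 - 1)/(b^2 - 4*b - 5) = (b - 1)/(b - 5)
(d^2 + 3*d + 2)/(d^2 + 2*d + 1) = (d + 2)/(d + 1)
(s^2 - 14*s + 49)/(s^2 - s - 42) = (s - 7)/(s + 6)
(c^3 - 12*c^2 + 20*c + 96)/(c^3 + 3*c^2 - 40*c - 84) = (c - 8)/(c + 7)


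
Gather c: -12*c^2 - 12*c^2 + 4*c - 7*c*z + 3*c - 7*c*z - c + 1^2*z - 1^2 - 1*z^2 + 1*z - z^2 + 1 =-24*c^2 + c*(6 - 14*z) - 2*z^2 + 2*z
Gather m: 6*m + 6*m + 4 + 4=12*m + 8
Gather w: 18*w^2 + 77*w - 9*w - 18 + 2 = 18*w^2 + 68*w - 16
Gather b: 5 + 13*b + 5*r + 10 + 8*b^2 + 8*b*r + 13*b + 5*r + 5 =8*b^2 + b*(8*r + 26) + 10*r + 20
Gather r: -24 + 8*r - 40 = 8*r - 64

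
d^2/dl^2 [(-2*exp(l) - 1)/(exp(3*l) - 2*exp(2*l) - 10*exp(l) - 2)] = (-8*exp(6*l) + 3*exp(5*l) - 66*exp(4*l) - 8*exp(3*l) - 30*exp(2*l) - 44*exp(l) + 12)*exp(l)/(exp(9*l) - 6*exp(8*l) - 18*exp(7*l) + 106*exp(6*l) + 204*exp(5*l) - 504*exp(4*l) - 1228*exp(3*l) - 624*exp(2*l) - 120*exp(l) - 8)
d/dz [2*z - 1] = 2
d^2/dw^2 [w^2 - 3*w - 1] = 2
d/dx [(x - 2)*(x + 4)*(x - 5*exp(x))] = -5*x^2*exp(x) + 3*x^2 - 20*x*exp(x) + 4*x + 30*exp(x) - 8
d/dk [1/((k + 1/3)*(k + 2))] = 3*(-6*k - 7)/(9*k^4 + 42*k^3 + 61*k^2 + 28*k + 4)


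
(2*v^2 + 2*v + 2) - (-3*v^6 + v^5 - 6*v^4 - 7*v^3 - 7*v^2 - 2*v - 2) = 3*v^6 - v^5 + 6*v^4 + 7*v^3 + 9*v^2 + 4*v + 4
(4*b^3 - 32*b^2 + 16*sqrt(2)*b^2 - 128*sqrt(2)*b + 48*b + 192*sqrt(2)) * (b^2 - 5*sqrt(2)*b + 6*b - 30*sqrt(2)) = 4*b^5 - 8*b^4 - 4*sqrt(2)*b^4 - 304*b^3 + 8*sqrt(2)*b^3 + 144*sqrt(2)*b^2 + 608*b^2 - 288*sqrt(2)*b + 5760*b - 11520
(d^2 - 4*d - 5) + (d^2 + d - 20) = 2*d^2 - 3*d - 25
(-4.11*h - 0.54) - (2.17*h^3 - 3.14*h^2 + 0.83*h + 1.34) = -2.17*h^3 + 3.14*h^2 - 4.94*h - 1.88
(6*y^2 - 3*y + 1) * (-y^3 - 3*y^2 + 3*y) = -6*y^5 - 15*y^4 + 26*y^3 - 12*y^2 + 3*y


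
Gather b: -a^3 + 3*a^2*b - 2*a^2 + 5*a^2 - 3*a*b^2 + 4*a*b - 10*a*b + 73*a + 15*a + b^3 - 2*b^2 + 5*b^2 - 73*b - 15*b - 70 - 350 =-a^3 + 3*a^2 + 88*a + b^3 + b^2*(3 - 3*a) + b*(3*a^2 - 6*a - 88) - 420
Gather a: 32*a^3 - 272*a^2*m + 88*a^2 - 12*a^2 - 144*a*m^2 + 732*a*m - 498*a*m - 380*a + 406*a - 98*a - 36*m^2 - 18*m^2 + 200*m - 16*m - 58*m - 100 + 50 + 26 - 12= 32*a^3 + a^2*(76 - 272*m) + a*(-144*m^2 + 234*m - 72) - 54*m^2 + 126*m - 36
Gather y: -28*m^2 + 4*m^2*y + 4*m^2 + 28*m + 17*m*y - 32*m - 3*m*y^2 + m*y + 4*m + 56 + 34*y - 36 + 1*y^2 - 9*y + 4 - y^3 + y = -24*m^2 - y^3 + y^2*(1 - 3*m) + y*(4*m^2 + 18*m + 26) + 24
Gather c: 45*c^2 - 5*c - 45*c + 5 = 45*c^2 - 50*c + 5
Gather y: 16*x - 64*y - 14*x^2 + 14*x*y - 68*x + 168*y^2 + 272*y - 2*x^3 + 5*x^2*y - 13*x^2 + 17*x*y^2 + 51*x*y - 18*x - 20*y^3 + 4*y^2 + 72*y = -2*x^3 - 27*x^2 - 70*x - 20*y^3 + y^2*(17*x + 172) + y*(5*x^2 + 65*x + 280)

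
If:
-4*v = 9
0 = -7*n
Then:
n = 0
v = -9/4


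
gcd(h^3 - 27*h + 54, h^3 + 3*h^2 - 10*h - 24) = h - 3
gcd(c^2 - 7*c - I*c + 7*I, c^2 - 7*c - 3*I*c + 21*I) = c - 7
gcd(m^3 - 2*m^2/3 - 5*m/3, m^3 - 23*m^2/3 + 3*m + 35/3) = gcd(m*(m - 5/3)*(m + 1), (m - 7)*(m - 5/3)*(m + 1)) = m^2 - 2*m/3 - 5/3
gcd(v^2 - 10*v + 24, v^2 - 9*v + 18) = v - 6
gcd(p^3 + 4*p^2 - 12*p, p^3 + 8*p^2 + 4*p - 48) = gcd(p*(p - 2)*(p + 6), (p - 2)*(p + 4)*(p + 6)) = p^2 + 4*p - 12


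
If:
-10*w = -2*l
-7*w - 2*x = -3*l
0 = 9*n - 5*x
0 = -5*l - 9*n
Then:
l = 0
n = 0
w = 0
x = 0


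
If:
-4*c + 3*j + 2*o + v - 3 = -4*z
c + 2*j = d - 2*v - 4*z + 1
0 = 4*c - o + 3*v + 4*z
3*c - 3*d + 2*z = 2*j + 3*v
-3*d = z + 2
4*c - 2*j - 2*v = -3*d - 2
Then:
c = 17/75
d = -44/75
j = -6/25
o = 179/75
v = 61/75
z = -6/25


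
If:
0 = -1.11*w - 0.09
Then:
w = -0.08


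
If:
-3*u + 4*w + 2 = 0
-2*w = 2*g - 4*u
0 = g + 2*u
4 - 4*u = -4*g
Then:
No Solution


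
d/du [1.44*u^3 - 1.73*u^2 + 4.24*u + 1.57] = 4.32*u^2 - 3.46*u + 4.24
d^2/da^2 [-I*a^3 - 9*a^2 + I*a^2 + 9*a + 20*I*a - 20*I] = -6*I*a - 18 + 2*I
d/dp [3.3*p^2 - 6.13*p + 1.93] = 6.6*p - 6.13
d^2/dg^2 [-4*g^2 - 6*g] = -8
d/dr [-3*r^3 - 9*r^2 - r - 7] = -9*r^2 - 18*r - 1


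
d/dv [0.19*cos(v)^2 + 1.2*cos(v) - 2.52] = -(0.38*cos(v) + 1.2)*sin(v)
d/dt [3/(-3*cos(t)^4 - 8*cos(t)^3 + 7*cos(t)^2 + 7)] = 6*(-6*cos(t)^2 - 12*cos(t) + 7)*sin(t)*cos(t)/(3*cos(t)^4 + 8*cos(t)^3 - 7*cos(t)^2 - 7)^2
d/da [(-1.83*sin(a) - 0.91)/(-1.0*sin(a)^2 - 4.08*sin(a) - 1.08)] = (-1.82*sin(a) + 0.915*cos(2*a) - 2.6514)*cos(a)/(1.0*sin(a)^2 + 4.08*sin(a) + 1.08)^2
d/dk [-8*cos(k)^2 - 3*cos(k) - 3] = (16*cos(k) + 3)*sin(k)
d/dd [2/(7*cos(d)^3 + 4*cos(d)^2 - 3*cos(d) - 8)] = 2*(21*cos(d)^2 + 8*cos(d) - 3)*sin(d)/(7*cos(d)^3 + 4*cos(d)^2 - 3*cos(d) - 8)^2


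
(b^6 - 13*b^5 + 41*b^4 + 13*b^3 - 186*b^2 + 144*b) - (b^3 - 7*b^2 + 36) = b^6 - 13*b^5 + 41*b^4 + 12*b^3 - 179*b^2 + 144*b - 36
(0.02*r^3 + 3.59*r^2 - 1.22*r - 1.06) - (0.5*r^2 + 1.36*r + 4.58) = 0.02*r^3 + 3.09*r^2 - 2.58*r - 5.64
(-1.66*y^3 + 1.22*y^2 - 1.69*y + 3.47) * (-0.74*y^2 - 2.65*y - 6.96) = 1.2284*y^5 + 3.4962*y^4 + 9.5712*y^3 - 6.5805*y^2 + 2.5669*y - 24.1512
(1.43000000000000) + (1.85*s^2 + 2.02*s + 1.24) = 1.85*s^2 + 2.02*s + 2.67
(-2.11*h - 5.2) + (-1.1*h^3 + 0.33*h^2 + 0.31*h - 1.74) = -1.1*h^3 + 0.33*h^2 - 1.8*h - 6.94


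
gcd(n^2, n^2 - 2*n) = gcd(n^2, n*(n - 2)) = n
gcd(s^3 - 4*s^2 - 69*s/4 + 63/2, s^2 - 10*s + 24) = s - 6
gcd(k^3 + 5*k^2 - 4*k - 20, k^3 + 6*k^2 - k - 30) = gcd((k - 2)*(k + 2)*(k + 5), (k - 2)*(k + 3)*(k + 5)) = k^2 + 3*k - 10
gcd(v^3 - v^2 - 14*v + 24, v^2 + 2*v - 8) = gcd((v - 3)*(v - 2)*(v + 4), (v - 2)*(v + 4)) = v^2 + 2*v - 8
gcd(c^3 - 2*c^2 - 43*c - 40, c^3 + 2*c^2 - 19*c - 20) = c^2 + 6*c + 5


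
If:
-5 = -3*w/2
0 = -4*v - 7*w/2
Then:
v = -35/12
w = 10/3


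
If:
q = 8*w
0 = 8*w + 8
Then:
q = -8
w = -1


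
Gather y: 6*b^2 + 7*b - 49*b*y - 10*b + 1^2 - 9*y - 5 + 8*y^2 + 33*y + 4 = 6*b^2 - 3*b + 8*y^2 + y*(24 - 49*b)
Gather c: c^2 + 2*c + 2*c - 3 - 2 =c^2 + 4*c - 5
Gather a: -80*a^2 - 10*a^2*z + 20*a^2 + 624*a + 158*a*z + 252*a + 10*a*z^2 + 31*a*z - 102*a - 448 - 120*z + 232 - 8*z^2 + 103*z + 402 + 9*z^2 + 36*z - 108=a^2*(-10*z - 60) + a*(10*z^2 + 189*z + 774) + z^2 + 19*z + 78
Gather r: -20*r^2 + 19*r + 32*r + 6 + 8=-20*r^2 + 51*r + 14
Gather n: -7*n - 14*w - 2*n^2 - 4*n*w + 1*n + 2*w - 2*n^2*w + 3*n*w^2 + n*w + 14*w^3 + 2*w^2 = n^2*(-2*w - 2) + n*(3*w^2 - 3*w - 6) + 14*w^3 + 2*w^2 - 12*w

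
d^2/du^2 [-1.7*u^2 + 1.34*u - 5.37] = -3.40000000000000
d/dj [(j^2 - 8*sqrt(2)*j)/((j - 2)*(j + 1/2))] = 2*(-3*j^2 + 16*sqrt(2)*j^2 - 4*j + 16*sqrt(2))/(4*j^4 - 12*j^3 + j^2 + 12*j + 4)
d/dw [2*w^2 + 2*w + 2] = 4*w + 2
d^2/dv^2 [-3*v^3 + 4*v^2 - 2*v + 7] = 8 - 18*v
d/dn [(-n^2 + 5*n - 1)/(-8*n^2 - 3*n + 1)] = (43*n^2 - 18*n + 2)/(64*n^4 + 48*n^3 - 7*n^2 - 6*n + 1)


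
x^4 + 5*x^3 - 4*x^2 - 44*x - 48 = (x - 3)*(x + 2)^2*(x + 4)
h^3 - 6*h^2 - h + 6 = (h - 6)*(h - 1)*(h + 1)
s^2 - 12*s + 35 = (s - 7)*(s - 5)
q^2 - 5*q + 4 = (q - 4)*(q - 1)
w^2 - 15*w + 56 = (w - 8)*(w - 7)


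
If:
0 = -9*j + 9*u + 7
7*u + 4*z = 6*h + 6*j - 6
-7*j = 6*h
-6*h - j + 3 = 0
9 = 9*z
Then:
No Solution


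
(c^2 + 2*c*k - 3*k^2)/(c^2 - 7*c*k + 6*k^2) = (c + 3*k)/(c - 6*k)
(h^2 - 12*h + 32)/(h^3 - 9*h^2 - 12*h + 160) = (h - 4)/(h^2 - h - 20)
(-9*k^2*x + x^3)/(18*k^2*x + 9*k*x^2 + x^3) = (-3*k + x)/(6*k + x)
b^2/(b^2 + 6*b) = b/(b + 6)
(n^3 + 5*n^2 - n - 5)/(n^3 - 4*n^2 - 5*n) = (n^2 + 4*n - 5)/(n*(n - 5))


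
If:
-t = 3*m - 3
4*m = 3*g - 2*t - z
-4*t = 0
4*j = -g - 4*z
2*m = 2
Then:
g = z/3 + 4/3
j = -13*z/12 - 1/3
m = 1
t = 0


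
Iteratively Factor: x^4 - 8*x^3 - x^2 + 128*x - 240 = (x - 5)*(x^3 - 3*x^2 - 16*x + 48) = (x - 5)*(x - 3)*(x^2 - 16) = (x - 5)*(x - 3)*(x + 4)*(x - 4)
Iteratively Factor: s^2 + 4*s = (s)*(s + 4)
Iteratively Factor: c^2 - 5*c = (c - 5)*(c)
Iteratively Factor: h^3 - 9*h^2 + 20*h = (h - 5)*(h^2 - 4*h) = (h - 5)*(h - 4)*(h)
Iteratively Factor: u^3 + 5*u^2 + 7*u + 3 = (u + 1)*(u^2 + 4*u + 3) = (u + 1)*(u + 3)*(u + 1)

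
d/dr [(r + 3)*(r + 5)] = 2*r + 8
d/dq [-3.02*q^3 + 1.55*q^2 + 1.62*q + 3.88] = -9.06*q^2 + 3.1*q + 1.62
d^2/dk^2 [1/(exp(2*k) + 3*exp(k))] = (-(exp(k) + 3)*(4*exp(k) + 3) + 2*(2*exp(k) + 3)^2)*exp(-k)/(exp(k) + 3)^3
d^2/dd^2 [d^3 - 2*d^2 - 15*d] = 6*d - 4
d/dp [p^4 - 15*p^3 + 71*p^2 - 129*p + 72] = 4*p^3 - 45*p^2 + 142*p - 129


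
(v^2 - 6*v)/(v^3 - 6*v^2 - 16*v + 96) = v/(v^2 - 16)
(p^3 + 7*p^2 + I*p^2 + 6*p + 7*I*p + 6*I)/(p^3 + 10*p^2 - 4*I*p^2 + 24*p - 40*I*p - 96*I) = (p^2 + p*(1 + I) + I)/(p^2 + 4*p*(1 - I) - 16*I)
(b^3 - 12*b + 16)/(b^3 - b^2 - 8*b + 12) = (b + 4)/(b + 3)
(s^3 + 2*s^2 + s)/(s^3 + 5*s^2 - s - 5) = s*(s + 1)/(s^2 + 4*s - 5)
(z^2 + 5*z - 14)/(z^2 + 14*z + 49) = (z - 2)/(z + 7)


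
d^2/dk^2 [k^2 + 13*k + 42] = 2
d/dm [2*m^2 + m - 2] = 4*m + 1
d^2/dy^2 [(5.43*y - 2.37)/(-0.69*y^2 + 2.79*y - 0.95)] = (-(1.38*y - 2.79)*(2.76*y - 5.58)*(5.43*y - 2.37) + (22.4802*y - 33.57)*(0.69*y^2 - 2.79*y + 0.95))/(0.69*y^2 - 2.79*y + 0.95)^3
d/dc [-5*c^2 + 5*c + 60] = 5 - 10*c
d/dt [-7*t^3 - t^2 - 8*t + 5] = -21*t^2 - 2*t - 8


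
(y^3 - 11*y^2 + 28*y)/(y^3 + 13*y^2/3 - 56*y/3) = 3*(y^2 - 11*y + 28)/(3*y^2 + 13*y - 56)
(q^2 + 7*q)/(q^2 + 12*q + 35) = q/(q + 5)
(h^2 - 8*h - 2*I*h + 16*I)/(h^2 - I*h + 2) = (h - 8)/(h + I)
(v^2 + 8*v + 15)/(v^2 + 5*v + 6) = (v + 5)/(v + 2)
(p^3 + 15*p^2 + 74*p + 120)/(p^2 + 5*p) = p + 10 + 24/p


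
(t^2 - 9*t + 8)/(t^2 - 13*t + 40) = (t - 1)/(t - 5)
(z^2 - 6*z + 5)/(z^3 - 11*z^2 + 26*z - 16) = (z - 5)/(z^2 - 10*z + 16)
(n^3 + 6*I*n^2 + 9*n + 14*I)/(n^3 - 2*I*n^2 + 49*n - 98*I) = (n + I)/(n - 7*I)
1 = 1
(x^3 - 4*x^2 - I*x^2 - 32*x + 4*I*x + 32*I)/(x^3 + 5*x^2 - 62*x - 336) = (x^2 + x*(4 - I) - 4*I)/(x^2 + 13*x + 42)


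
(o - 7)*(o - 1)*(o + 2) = o^3 - 6*o^2 - 9*o + 14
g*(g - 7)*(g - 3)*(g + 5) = g^4 - 5*g^3 - 29*g^2 + 105*g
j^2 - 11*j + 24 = (j - 8)*(j - 3)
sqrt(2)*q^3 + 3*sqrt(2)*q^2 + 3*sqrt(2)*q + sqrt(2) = (q + 1)^2*(sqrt(2)*q + sqrt(2))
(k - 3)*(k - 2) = k^2 - 5*k + 6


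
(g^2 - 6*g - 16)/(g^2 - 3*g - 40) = (g + 2)/(g + 5)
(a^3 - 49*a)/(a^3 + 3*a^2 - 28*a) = (a - 7)/(a - 4)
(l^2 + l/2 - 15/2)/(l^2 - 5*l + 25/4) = 2*(l + 3)/(2*l - 5)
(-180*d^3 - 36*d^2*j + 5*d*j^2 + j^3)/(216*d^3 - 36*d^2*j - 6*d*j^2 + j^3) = (-5*d - j)/(6*d - j)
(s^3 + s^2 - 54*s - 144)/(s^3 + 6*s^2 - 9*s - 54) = (s - 8)/(s - 3)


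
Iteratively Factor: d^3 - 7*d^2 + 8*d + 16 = (d + 1)*(d^2 - 8*d + 16) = (d - 4)*(d + 1)*(d - 4)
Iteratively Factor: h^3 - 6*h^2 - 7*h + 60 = (h - 5)*(h^2 - h - 12) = (h - 5)*(h + 3)*(h - 4)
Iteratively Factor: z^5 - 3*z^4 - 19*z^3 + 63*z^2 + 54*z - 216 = (z - 3)*(z^4 - 19*z^2 + 6*z + 72) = (z - 3)^2*(z^3 + 3*z^2 - 10*z - 24) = (z - 3)^2*(z + 4)*(z^2 - z - 6) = (z - 3)^2*(z + 2)*(z + 4)*(z - 3)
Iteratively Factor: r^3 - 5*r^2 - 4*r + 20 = (r - 5)*(r^2 - 4) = (r - 5)*(r + 2)*(r - 2)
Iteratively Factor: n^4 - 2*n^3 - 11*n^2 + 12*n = (n - 4)*(n^3 + 2*n^2 - 3*n) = (n - 4)*(n + 3)*(n^2 - n) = (n - 4)*(n - 1)*(n + 3)*(n)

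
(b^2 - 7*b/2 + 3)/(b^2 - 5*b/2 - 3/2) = (-2*b^2 + 7*b - 6)/(-2*b^2 + 5*b + 3)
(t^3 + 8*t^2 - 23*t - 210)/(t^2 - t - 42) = (t^2 + 2*t - 35)/(t - 7)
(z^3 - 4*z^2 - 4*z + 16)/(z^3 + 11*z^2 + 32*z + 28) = (z^2 - 6*z + 8)/(z^2 + 9*z + 14)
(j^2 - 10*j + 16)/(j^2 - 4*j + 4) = (j - 8)/(j - 2)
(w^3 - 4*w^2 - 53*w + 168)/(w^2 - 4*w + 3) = (w^2 - w - 56)/(w - 1)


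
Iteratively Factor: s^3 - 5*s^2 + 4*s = (s - 4)*(s^2 - s) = s*(s - 4)*(s - 1)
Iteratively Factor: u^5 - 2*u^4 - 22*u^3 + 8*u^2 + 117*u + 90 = (u + 2)*(u^4 - 4*u^3 - 14*u^2 + 36*u + 45) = (u - 5)*(u + 2)*(u^3 + u^2 - 9*u - 9) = (u - 5)*(u - 3)*(u + 2)*(u^2 + 4*u + 3) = (u - 5)*(u - 3)*(u + 1)*(u + 2)*(u + 3)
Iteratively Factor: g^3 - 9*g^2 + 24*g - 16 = (g - 1)*(g^2 - 8*g + 16) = (g - 4)*(g - 1)*(g - 4)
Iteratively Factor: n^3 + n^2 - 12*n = (n)*(n^2 + n - 12) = n*(n - 3)*(n + 4)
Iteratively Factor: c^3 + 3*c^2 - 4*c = (c + 4)*(c^2 - c) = (c - 1)*(c + 4)*(c)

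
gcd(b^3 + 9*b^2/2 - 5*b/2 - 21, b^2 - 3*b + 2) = b - 2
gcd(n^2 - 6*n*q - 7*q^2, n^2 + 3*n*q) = 1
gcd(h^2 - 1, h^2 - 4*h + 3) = h - 1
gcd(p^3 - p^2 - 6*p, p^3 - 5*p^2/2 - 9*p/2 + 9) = p^2 - p - 6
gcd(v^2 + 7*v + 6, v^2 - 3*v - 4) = v + 1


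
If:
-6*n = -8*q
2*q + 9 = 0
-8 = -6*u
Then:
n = -6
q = -9/2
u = 4/3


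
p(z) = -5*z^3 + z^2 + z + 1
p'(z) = -15*z^2 + 2*z + 1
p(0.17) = 1.17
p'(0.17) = 0.91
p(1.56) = -13.99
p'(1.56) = -32.38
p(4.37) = -392.80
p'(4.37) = -276.71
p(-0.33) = 0.96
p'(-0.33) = -1.29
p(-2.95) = 135.11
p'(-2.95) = -135.44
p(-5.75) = 978.86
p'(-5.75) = -506.44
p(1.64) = -16.73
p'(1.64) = -36.06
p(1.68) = -18.21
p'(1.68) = -37.98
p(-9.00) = 3718.00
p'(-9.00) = -1232.00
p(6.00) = -1037.00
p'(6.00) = -527.00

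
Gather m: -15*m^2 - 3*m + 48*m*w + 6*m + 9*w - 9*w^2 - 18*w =-15*m^2 + m*(48*w + 3) - 9*w^2 - 9*w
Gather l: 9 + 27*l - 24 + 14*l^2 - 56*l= 14*l^2 - 29*l - 15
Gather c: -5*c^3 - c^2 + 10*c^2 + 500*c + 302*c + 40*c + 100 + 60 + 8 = -5*c^3 + 9*c^2 + 842*c + 168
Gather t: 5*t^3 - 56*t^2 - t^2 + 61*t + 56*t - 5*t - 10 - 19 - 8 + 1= 5*t^3 - 57*t^2 + 112*t - 36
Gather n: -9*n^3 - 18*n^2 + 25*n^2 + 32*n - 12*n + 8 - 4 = -9*n^3 + 7*n^2 + 20*n + 4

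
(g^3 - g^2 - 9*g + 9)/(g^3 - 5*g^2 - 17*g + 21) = (g - 3)/(g - 7)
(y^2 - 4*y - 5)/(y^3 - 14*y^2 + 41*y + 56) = (y - 5)/(y^2 - 15*y + 56)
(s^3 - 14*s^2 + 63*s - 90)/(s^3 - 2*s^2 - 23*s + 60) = (s^2 - 11*s + 30)/(s^2 + s - 20)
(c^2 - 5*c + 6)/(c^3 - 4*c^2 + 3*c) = (c - 2)/(c*(c - 1))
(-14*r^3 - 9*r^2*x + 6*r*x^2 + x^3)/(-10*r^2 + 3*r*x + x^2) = (7*r^2 + 8*r*x + x^2)/(5*r + x)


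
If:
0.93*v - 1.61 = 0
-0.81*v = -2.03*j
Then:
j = 0.69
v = 1.73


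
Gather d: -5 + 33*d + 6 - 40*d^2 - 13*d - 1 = -40*d^2 + 20*d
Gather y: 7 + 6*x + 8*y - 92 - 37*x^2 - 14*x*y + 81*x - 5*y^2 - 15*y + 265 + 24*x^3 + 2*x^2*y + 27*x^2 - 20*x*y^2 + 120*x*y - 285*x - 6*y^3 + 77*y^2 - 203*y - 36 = 24*x^3 - 10*x^2 - 198*x - 6*y^3 + y^2*(72 - 20*x) + y*(2*x^2 + 106*x - 210) + 144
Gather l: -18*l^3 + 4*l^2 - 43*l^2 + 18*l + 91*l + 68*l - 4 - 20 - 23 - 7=-18*l^3 - 39*l^2 + 177*l - 54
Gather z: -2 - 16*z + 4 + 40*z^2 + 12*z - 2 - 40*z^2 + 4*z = 0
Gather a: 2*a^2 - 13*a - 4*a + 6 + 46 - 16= 2*a^2 - 17*a + 36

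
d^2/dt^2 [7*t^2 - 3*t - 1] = 14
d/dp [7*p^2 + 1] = 14*p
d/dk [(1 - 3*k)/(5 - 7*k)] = -8/(7*k - 5)^2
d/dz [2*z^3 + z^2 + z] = 6*z^2 + 2*z + 1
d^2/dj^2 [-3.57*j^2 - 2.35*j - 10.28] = -7.14000000000000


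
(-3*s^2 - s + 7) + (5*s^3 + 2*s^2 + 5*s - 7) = 5*s^3 - s^2 + 4*s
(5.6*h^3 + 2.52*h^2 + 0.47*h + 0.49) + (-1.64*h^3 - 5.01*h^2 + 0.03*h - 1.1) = 3.96*h^3 - 2.49*h^2 + 0.5*h - 0.61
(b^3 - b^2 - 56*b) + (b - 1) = b^3 - b^2 - 55*b - 1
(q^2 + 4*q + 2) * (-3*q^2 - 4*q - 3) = -3*q^4 - 16*q^3 - 25*q^2 - 20*q - 6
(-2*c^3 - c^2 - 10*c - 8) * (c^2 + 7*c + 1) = -2*c^5 - 15*c^4 - 19*c^3 - 79*c^2 - 66*c - 8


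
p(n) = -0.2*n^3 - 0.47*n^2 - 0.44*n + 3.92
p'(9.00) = -57.50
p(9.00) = -183.91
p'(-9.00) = -40.58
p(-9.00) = 115.61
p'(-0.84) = -0.07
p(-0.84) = 4.08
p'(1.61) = -3.51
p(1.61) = 1.16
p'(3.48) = -10.98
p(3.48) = -11.73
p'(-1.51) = -0.39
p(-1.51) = 4.20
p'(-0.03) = -0.41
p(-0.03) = 3.93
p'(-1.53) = -0.41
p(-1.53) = 4.21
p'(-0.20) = -0.28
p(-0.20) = 3.99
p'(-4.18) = -6.99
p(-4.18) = 12.15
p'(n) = -0.6*n^2 - 0.94*n - 0.44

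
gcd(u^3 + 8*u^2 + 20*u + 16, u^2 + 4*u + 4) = u^2 + 4*u + 4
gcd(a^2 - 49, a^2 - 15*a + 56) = a - 7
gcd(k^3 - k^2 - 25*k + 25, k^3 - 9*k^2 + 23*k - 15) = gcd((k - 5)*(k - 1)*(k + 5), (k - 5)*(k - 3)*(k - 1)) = k^2 - 6*k + 5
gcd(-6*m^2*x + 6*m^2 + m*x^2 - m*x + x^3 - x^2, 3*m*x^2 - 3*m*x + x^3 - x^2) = 3*m*x - 3*m + x^2 - x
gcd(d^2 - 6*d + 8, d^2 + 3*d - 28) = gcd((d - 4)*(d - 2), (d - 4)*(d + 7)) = d - 4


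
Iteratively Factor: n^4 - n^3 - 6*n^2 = (n - 3)*(n^3 + 2*n^2) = (n - 3)*(n + 2)*(n^2) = n*(n - 3)*(n + 2)*(n)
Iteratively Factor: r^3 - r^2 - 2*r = (r)*(r^2 - r - 2) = r*(r + 1)*(r - 2)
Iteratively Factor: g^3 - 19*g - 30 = (g - 5)*(g^2 + 5*g + 6) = (g - 5)*(g + 3)*(g + 2)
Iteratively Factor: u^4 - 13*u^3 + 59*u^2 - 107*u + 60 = (u - 5)*(u^3 - 8*u^2 + 19*u - 12) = (u - 5)*(u - 1)*(u^2 - 7*u + 12) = (u - 5)*(u - 4)*(u - 1)*(u - 3)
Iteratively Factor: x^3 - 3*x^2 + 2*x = (x - 1)*(x^2 - 2*x) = x*(x - 1)*(x - 2)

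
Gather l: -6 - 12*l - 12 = -12*l - 18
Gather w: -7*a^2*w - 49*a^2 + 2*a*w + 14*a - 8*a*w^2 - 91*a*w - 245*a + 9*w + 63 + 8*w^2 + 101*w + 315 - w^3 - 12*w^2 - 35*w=-49*a^2 - 231*a - w^3 + w^2*(-8*a - 4) + w*(-7*a^2 - 89*a + 75) + 378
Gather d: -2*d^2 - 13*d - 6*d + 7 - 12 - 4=-2*d^2 - 19*d - 9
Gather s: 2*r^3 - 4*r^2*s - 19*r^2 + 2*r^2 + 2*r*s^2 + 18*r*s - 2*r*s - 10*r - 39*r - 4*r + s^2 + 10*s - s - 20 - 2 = 2*r^3 - 17*r^2 - 53*r + s^2*(2*r + 1) + s*(-4*r^2 + 16*r + 9) - 22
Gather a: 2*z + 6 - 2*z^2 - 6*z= -2*z^2 - 4*z + 6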